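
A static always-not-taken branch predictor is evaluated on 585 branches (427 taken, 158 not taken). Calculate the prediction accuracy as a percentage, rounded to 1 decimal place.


Predictor: always-not-taken
Correct predictions = 158
Accuracy = 158 / 585 * 100 = 27.0%

27.0


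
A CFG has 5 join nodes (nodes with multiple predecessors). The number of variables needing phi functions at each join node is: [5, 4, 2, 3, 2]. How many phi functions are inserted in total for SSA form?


Total phi functions = sum of phi functions at each join node
= 5 + 4 + 2 + 3 + 2 = 16

16


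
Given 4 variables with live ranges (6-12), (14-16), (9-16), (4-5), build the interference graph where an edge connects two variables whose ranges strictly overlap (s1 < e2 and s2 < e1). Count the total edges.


Check all pairs for overlapping intervals.
Two intervals (s1,e1) and (s2,e2) overlap if s1 < e2 and s2 < e1.
v0 (6-12) vs v1..v3: overlaps v2 -> 1
v1 (14-16) vs v2..v3: overlaps v2 -> 1
v2 (9-16) vs v3: overlaps none -> 0
Total overlapping pairs = 1 + 1 + 0 = 2

2


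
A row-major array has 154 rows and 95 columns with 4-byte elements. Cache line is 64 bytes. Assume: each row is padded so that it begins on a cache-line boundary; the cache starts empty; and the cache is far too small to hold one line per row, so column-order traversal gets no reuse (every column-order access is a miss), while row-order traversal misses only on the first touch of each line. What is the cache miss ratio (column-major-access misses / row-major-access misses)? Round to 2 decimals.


Each row occupies 95 * 4 = 380 bytes and starts on a line boundary, so it spans ceil(380 / 64) = 6 cache lines.
Row-major traversal misses (one per line touched): 154 * ceil(95 * 4 / 64) = 924
Column-major traversal misses (no reuse, every access misses): 154 * 95 = 14630
Ratio = 14630 / 924 = 15.83

15.83


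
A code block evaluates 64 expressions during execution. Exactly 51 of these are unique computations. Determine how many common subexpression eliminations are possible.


CSE count = total expressions - unique expressions
= 64 - 51 = 13

13


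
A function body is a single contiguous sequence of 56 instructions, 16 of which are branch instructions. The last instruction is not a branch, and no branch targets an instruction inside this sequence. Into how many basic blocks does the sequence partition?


With no in-sequence branch targets, the leaders are the first instruction plus the instruction after each branch.
Number of basic blocks = branches + 1
= 16 + 1 = 17

17


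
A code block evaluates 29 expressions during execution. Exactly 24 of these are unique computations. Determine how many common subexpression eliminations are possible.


CSE count = total expressions - unique expressions
= 29 - 24 = 5

5


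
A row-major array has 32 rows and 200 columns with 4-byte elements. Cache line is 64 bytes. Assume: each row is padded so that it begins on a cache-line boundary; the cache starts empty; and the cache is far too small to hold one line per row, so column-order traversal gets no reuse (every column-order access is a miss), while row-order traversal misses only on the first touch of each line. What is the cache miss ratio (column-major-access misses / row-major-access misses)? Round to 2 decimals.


Each row occupies 200 * 4 = 800 bytes and starts on a line boundary, so it spans ceil(800 / 64) = 13 cache lines.
Row-major traversal misses (one per line touched): 32 * ceil(200 * 4 / 64) = 416
Column-major traversal misses (no reuse, every access misses): 32 * 200 = 6400
Ratio = 6400 / 416 = 15.38

15.38


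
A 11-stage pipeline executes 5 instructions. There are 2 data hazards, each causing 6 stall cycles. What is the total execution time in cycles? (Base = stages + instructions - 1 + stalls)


Base cycles = 11 + 5 - 1 = 15
Total stalls = 2 * 6 = 12
Total = 15 + 12 = 27

27


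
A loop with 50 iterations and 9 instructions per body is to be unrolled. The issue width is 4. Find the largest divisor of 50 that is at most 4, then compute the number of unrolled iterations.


Largest divisor of 50 <= 4 is 2
New iterations = 50 / 2 = 25

25


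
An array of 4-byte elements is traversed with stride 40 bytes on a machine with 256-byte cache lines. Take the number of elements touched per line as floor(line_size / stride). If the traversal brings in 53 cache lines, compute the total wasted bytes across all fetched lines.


Elements per line = floor(256 / 40) = 6
Bytes used per line = 6 * 4 = 24
Wasted per line = 256 - 24 = 232
Total wasted = 232 * 53 = 12296

12296


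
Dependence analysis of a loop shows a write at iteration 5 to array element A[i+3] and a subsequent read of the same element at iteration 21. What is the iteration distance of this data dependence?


Distance = read iteration - write iteration
= 21 - 5 = 16

16


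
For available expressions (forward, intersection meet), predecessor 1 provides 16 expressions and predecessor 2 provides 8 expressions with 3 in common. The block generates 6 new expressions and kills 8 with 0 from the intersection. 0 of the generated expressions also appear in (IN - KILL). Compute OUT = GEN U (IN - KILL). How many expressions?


IN = intersection of predecessors = 3
IN - KILL = 3 - 0 = 3
|OUT| = |GEN| + |IN - KILL| - |GEN ∩ (IN - KILL)| = 6 + 3 - 0 = 9

9


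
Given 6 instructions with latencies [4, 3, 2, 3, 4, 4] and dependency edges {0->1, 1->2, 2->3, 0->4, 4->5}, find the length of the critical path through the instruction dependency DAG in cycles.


Compute longest path through dependency graph: dist(Ik) = max over predecessors of dist + latency(Ik).
dist(I0) = latency 4 = 4
dist(I1) = dist(I0) + 3 = 4 + 3 = 7
dist(I2) = dist(I1) + 2 = 7 + 2 = 9
dist(I3) = dist(I2) + 3 = 9 + 3 = 12
dist(I4) = dist(I0) + 4 = 4 + 4 = 8
dist(I5) = dist(I4) + 4 = 8 + 4 = 12
Critical path = max dist = 12

12


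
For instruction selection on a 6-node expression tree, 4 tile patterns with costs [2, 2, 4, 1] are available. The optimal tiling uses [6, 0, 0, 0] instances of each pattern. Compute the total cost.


Total cost = sum(count_i * cost_i)
= 6*2 + 0*2 + 0*4 + 0*1
= 12

12


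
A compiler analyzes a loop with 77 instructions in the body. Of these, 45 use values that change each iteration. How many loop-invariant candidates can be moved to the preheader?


Invariant candidates = total - loop-dependent
= 77 - 45 = 32

32


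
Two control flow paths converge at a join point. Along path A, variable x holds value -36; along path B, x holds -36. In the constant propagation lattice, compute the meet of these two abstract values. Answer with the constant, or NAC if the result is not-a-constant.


Meet operation: if both paths give the same constant, result is that constant; if they differ, result is NAC (not-a-constant).
Path A: -36, Path B: -36 -> equal
Result: constant -> -36

-36


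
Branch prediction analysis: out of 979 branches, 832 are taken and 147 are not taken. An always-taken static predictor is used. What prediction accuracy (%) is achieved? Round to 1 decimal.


Predictor: always-taken
Correct predictions = 832
Accuracy = 832 / 979 * 100 = 85.0%

85.0


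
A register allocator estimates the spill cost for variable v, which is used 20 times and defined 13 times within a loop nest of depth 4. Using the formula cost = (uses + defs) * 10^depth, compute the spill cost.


uses + defs = 20 + 13 = 33
10^4 = 10000
Spill cost = 33 * 10000 = 330000

330000


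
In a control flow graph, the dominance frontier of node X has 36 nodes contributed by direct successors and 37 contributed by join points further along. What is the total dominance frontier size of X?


DF(X) = direct successor contributions + join point contributions
= 36 + 37 = 73

73


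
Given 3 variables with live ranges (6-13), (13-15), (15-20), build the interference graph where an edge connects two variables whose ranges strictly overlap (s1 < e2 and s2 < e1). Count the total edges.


Check all pairs for overlapping intervals.
Two intervals (s1,e1) and (s2,e2) overlap if s1 < e2 and s2 < e1.
v0 (6-13) vs v1..v2: overlaps none -> 0
v1 (13-15) vs v2: overlaps none -> 0
Total overlapping pairs = 0 + 0 = 0

0


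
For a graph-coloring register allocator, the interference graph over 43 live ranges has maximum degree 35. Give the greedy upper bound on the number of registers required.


Greedy coloring never needs more than (max_degree + 1) colors: when coloring a vertex, at most max_degree neighbors are already colored.
Upper bound = 35 + 1 = 36

36


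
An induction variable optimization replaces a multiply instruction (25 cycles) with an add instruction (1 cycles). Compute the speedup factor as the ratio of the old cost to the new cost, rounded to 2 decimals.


Ratio = mult_cost / add_cost = 25 / 1 = 25.0

25.0


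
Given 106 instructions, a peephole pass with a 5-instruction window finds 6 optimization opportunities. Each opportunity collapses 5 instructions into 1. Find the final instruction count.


Each match removes 4 instructions.
Total removed = 6 * 4 = 24
Remaining = 106 - 24 = 82

82


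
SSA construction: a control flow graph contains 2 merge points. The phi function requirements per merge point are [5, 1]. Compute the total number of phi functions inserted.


Total phi functions = sum of phi functions at each join node
= 5 + 1 = 6

6


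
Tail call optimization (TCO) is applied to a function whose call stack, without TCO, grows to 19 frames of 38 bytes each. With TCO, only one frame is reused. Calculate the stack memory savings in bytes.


Without TCO: 19 * 38 = 722 bytes
With TCO: reuse 1 frame = 38 bytes
Savings = 722 - 38 = 684

684


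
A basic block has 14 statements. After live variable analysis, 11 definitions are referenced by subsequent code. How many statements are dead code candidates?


Dead code = total statements - live definitions
= 14 - 11 = 3

3


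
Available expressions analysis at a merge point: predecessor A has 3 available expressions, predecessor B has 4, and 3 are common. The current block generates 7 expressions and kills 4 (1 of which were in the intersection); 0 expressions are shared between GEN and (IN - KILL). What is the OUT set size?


IN = intersection of predecessors = 3
IN - KILL = 3 - 1 = 2
|OUT| = |GEN| + |IN - KILL| - |GEN ∩ (IN - KILL)| = 7 + 2 - 0 = 9

9


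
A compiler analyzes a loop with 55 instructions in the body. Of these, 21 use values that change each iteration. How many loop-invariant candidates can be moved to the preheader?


Invariant candidates = total - loop-dependent
= 55 - 21 = 34

34


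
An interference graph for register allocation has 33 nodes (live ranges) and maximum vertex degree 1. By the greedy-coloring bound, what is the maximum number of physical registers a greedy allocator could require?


Greedy coloring never needs more than (max_degree + 1) colors: when coloring a vertex, at most max_degree neighbors are already colored.
Upper bound = 1 + 1 = 2

2


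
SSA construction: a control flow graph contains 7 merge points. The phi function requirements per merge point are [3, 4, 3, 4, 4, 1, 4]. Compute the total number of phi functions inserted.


Total phi functions = sum of phi functions at each join node
= 3 + 4 + 3 + 4 + 4 + 1 + 4 = 23

23


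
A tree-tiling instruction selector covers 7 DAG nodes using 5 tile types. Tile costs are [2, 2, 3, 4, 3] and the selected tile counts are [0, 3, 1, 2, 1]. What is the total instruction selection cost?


Total cost = sum(count_i * cost_i)
= 0*2 + 3*2 + 1*3 + 2*4 + 1*3
= 20

20


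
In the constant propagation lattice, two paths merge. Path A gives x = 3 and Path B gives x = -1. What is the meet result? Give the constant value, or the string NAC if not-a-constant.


Meet operation: if both paths give the same constant, result is that constant; if they differ, result is NAC (not-a-constant).
Path A: 3, Path B: -1 -> differ
Result: not-a-constant -> NAC

NAC


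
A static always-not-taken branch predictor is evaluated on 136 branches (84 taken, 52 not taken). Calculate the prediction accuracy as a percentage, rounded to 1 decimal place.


Predictor: always-not-taken
Correct predictions = 52
Accuracy = 52 / 136 * 100 = 38.2%

38.2


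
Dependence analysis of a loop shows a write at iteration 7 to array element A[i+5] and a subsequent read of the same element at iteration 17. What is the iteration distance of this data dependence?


Distance = read iteration - write iteration
= 17 - 7 = 10

10


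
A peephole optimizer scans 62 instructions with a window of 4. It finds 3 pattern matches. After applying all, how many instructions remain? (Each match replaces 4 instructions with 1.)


Each match removes 3 instructions.
Total removed = 3 * 3 = 9
Remaining = 62 - 9 = 53

53


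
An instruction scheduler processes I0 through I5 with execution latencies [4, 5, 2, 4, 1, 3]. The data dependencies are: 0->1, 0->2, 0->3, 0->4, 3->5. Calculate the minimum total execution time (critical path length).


Compute longest path through dependency graph: dist(Ik) = max over predecessors of dist + latency(Ik).
dist(I0) = latency 4 = 4
dist(I1) = dist(I0) + 5 = 4 + 5 = 9
dist(I2) = dist(I0) + 2 = 4 + 2 = 6
dist(I3) = dist(I0) + 4 = 4 + 4 = 8
dist(I4) = dist(I0) + 1 = 4 + 1 = 5
dist(I5) = dist(I3) + 3 = 8 + 3 = 11
Critical path = max dist = 11

11


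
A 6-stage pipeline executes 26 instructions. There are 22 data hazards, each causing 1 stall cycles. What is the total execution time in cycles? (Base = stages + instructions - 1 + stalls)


Base cycles = 6 + 26 - 1 = 31
Total stalls = 22 * 1 = 22
Total = 31 + 22 = 53

53


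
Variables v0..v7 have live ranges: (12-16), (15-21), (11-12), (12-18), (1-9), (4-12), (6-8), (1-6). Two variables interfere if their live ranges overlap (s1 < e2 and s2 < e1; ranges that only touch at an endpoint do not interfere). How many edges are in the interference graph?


Check all pairs for overlapping intervals.
Two intervals (s1,e1) and (s2,e2) overlap if s1 < e2 and s2 < e1.
v0 (12-16) vs v1..v7: overlaps v1, v3 -> 2
v1 (15-21) vs v2..v7: overlaps v3 -> 1
v2 (11-12) vs v3..v7: overlaps v5 -> 1
v3 (12-18) vs v4..v7: overlaps none -> 0
v4 (1-9) vs v5..v7: overlaps v5, v6, v7 -> 3
v5 (4-12) vs v6..v7: overlaps v6, v7 -> 2
v6 (6-8) vs v7: overlaps none -> 0
Total overlapping pairs = 2 + 1 + 1 + 0 + 3 + 2 + 0 = 9

9


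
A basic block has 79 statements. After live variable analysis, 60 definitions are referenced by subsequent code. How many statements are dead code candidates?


Dead code = total statements - live definitions
= 79 - 60 = 19

19


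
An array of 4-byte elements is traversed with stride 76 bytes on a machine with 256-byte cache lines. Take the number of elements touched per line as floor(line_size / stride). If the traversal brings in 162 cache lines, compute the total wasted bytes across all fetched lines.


Elements per line = floor(256 / 76) = 3
Bytes used per line = 3 * 4 = 12
Wasted per line = 256 - 12 = 244
Total wasted = 244 * 162 = 39528

39528


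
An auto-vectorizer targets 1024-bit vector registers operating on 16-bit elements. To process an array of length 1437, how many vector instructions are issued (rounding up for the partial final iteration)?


Width = 1024 / 16 = 64 elements per vector op
Iterations = ceil(1437 / 64) = 23

23


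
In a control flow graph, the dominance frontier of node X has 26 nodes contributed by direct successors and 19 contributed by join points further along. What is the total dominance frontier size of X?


DF(X) = direct successor contributions + join point contributions
= 26 + 19 = 45

45


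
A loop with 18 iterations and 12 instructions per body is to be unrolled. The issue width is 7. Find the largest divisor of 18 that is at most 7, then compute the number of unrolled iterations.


Largest divisor of 18 <= 7 is 6
New iterations = 18 / 6 = 3

3


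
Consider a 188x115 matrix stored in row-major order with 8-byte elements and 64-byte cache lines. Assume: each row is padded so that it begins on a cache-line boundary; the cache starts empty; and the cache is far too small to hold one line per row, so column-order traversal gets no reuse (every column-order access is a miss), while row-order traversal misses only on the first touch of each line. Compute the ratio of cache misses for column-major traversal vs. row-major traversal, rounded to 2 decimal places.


Each row occupies 115 * 8 = 920 bytes and starts on a line boundary, so it spans ceil(920 / 64) = 15 cache lines.
Row-major traversal misses (one per line touched): 188 * ceil(115 * 8 / 64) = 2820
Column-major traversal misses (no reuse, every access misses): 188 * 115 = 21620
Ratio = 21620 / 2820 = 7.67

7.67


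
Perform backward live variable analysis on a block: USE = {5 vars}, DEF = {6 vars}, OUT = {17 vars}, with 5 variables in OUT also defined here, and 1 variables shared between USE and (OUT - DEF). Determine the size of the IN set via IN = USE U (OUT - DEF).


OUT - DEF: 17 - 5 = 12
|IN| = |USE| + |OUT - DEF| - |USE ∩ (OUT - DEF)| = 5 + 12 - 1 = 16

16


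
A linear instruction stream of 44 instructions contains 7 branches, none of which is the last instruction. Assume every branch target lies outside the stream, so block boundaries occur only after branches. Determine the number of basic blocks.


With no in-sequence branch targets, the leaders are the first instruction plus the instruction after each branch.
Number of basic blocks = branches + 1
= 7 + 1 = 8

8


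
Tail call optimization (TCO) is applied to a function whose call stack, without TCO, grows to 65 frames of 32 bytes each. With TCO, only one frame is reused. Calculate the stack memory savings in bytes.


Without TCO: 65 * 32 = 2080 bytes
With TCO: reuse 1 frame = 32 bytes
Savings = 2080 - 32 = 2048

2048


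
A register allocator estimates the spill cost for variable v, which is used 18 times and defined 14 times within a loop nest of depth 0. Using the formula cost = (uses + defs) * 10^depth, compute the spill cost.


uses + defs = 18 + 14 = 32
10^0 = 1
Spill cost = 32 * 1 = 32

32


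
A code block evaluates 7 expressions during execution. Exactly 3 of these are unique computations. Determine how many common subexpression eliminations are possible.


CSE count = total expressions - unique expressions
= 7 - 3 = 4

4


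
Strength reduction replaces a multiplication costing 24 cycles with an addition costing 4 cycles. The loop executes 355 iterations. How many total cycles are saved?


Per-iteration saving = 24 - 4 = 20
Total saved = 355 * 20 = 7100

7100


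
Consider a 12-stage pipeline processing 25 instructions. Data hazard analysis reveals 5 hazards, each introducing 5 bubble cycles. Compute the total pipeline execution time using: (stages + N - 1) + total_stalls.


Base cycles = 12 + 25 - 1 = 36
Total stalls = 5 * 5 = 25
Total = 36 + 25 = 61

61


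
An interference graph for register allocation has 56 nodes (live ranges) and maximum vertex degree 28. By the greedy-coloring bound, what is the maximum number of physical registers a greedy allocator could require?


Greedy coloring never needs more than (max_degree + 1) colors: when coloring a vertex, at most max_degree neighbors are already colored.
Upper bound = 28 + 1 = 29

29


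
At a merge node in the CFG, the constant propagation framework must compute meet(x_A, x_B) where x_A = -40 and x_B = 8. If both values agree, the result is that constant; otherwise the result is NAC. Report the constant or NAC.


Meet operation: if both paths give the same constant, result is that constant; if they differ, result is NAC (not-a-constant).
Path A: -40, Path B: 8 -> differ
Result: not-a-constant -> NAC

NAC


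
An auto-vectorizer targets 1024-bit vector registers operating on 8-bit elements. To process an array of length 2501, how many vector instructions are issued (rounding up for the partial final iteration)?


Width = 1024 / 8 = 128 elements per vector op
Iterations = ceil(2501 / 128) = 20

20


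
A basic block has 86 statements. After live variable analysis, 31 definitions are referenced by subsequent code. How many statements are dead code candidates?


Dead code = total statements - live definitions
= 86 - 31 = 55

55


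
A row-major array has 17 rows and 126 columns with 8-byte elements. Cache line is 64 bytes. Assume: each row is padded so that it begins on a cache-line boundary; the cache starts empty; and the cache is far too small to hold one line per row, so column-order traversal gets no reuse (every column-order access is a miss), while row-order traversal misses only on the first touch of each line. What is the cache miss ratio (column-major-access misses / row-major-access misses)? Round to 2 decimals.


Each row occupies 126 * 8 = 1008 bytes and starts on a line boundary, so it spans ceil(1008 / 64) = 16 cache lines.
Row-major traversal misses (one per line touched): 17 * ceil(126 * 8 / 64) = 272
Column-major traversal misses (no reuse, every access misses): 17 * 126 = 2142
Ratio = 2142 / 272 = 7.88

7.88


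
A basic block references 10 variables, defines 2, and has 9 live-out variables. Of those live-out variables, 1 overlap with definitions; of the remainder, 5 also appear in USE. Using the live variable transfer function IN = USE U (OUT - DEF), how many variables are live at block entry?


OUT - DEF: 9 - 1 = 8
|IN| = |USE| + |OUT - DEF| - |USE ∩ (OUT - DEF)| = 10 + 8 - 5 = 13

13


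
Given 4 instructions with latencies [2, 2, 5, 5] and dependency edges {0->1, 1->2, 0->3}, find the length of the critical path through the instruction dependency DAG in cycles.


Compute longest path through dependency graph: dist(Ik) = max over predecessors of dist + latency(Ik).
dist(I0) = latency 2 = 2
dist(I1) = dist(I0) + 2 = 2 + 2 = 4
dist(I2) = dist(I1) + 5 = 4 + 5 = 9
dist(I3) = dist(I0) + 5 = 2 + 5 = 7
Critical path = max dist = 9

9


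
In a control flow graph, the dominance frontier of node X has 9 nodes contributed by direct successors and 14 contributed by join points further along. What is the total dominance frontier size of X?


DF(X) = direct successor contributions + join point contributions
= 9 + 14 = 23

23


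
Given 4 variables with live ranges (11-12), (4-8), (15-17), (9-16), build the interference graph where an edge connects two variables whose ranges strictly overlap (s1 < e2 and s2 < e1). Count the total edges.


Check all pairs for overlapping intervals.
Two intervals (s1,e1) and (s2,e2) overlap if s1 < e2 and s2 < e1.
v0 (11-12) vs v1..v3: overlaps v3 -> 1
v1 (4-8) vs v2..v3: overlaps none -> 0
v2 (15-17) vs v3: overlaps v3 -> 1
Total overlapping pairs = 1 + 0 + 1 = 2

2


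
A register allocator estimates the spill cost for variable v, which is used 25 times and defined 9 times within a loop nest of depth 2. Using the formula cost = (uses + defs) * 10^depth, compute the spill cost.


uses + defs = 25 + 9 = 34
10^2 = 100
Spill cost = 34 * 100 = 3400

3400


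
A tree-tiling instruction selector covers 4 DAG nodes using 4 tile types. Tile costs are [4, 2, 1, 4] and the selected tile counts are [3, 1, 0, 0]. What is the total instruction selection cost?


Total cost = sum(count_i * cost_i)
= 3*4 + 1*2 + 0*1 + 0*4
= 14

14


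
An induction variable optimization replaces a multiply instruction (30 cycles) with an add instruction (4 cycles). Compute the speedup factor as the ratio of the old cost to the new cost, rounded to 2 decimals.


Ratio = mult_cost / add_cost = 30 / 4 = 7.5

7.5


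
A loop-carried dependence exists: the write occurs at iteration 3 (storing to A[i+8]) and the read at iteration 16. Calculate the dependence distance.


Distance = read iteration - write iteration
= 16 - 3 = 13

13


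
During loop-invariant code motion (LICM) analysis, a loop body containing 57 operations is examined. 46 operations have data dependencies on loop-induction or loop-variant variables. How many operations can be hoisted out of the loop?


Invariant candidates = total - loop-dependent
= 57 - 46 = 11

11


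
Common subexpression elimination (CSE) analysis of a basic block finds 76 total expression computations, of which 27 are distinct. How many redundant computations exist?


CSE count = total expressions - unique expressions
= 76 - 27 = 49

49


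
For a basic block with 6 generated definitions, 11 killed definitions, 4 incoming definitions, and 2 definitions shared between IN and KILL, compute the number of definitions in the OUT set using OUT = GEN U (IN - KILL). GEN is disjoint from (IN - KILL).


IN - KILL: 4 - 2 = 2 surviving definitions
OUT = GEN + surviving = 6 + 2 = 8

8


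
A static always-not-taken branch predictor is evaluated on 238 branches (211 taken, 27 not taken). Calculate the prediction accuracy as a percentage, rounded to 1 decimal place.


Predictor: always-not-taken
Correct predictions = 27
Accuracy = 27 / 238 * 100 = 11.3%

11.3


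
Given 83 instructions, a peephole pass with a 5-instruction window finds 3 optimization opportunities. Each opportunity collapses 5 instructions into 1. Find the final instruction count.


Each match removes 4 instructions.
Total removed = 3 * 4 = 12
Remaining = 83 - 12 = 71

71


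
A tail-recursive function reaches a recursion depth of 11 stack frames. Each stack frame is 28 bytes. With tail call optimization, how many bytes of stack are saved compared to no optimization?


Without TCO: 11 * 28 = 308 bytes
With TCO: reuse 1 frame = 28 bytes
Savings = 308 - 28 = 280

280


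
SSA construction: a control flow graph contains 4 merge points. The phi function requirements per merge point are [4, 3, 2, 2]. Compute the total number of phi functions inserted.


Total phi functions = sum of phi functions at each join node
= 4 + 3 + 2 + 2 = 11

11


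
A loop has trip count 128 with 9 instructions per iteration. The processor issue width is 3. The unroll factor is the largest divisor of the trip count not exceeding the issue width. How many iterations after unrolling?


Largest divisor of 128 <= 3 is 2
New iterations = 128 / 2 = 64

64


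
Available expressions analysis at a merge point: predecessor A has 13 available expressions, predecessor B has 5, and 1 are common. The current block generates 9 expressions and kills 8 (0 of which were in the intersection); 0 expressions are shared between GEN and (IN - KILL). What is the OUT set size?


IN = intersection of predecessors = 1
IN - KILL = 1 - 0 = 1
|OUT| = |GEN| + |IN - KILL| - |GEN ∩ (IN - KILL)| = 9 + 1 - 0 = 10

10


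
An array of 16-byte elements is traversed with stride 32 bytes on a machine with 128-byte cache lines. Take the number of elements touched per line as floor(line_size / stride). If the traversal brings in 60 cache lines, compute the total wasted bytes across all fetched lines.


Elements per line = floor(128 / 32) = 4
Bytes used per line = 4 * 16 = 64
Wasted per line = 128 - 64 = 64
Total wasted = 64 * 60 = 3840

3840


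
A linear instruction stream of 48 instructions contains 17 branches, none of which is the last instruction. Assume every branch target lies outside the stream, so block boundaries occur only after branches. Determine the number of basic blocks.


With no in-sequence branch targets, the leaders are the first instruction plus the instruction after each branch.
Number of basic blocks = branches + 1
= 17 + 1 = 18

18


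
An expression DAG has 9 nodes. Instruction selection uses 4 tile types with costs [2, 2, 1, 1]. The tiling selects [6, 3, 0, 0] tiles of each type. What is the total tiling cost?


Total cost = sum(count_i * cost_i)
= 6*2 + 3*2 + 0*1 + 0*1
= 18

18


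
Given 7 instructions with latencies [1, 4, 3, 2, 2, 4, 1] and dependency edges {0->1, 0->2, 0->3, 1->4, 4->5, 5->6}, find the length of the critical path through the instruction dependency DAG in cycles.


Compute longest path through dependency graph: dist(Ik) = max over predecessors of dist + latency(Ik).
dist(I0) = latency 1 = 1
dist(I1) = dist(I0) + 4 = 1 + 4 = 5
dist(I2) = dist(I0) + 3 = 1 + 3 = 4
dist(I3) = dist(I0) + 2 = 1 + 2 = 3
dist(I4) = dist(I1) + 2 = 5 + 2 = 7
dist(I5) = dist(I4) + 4 = 7 + 4 = 11
dist(I6) = dist(I5) + 1 = 11 + 1 = 12
Critical path = max dist = 12

12


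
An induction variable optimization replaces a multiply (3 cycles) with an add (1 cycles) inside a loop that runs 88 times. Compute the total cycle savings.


Per-iteration saving = 3 - 1 = 2
Total saved = 88 * 2 = 176

176


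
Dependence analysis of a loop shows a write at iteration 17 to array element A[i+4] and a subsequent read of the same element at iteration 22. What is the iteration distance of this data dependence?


Distance = read iteration - write iteration
= 22 - 17 = 5

5


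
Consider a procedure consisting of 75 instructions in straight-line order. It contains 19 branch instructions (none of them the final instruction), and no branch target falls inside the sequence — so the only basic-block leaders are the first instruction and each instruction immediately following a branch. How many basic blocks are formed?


With no in-sequence branch targets, the leaders are the first instruction plus the instruction after each branch.
Number of basic blocks = branches + 1
= 19 + 1 = 20

20


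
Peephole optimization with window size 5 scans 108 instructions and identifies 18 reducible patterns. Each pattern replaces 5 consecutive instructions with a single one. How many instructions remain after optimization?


Each match removes 4 instructions.
Total removed = 18 * 4 = 72
Remaining = 108 - 72 = 36

36


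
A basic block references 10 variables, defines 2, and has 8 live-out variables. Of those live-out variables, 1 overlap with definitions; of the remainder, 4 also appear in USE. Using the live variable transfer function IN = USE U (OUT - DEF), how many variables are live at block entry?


OUT - DEF: 8 - 1 = 7
|IN| = |USE| + |OUT - DEF| - |USE ∩ (OUT - DEF)| = 10 + 7 - 4 = 13

13


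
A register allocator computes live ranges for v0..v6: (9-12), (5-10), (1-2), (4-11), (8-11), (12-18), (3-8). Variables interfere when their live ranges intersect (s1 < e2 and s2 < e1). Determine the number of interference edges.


Check all pairs for overlapping intervals.
Two intervals (s1,e1) and (s2,e2) overlap if s1 < e2 and s2 < e1.
v0 (9-12) vs v1..v6: overlaps v1, v3, v4 -> 3
v1 (5-10) vs v2..v6: overlaps v3, v4, v6 -> 3
v2 (1-2) vs v3..v6: overlaps none -> 0
v3 (4-11) vs v4..v6: overlaps v4, v6 -> 2
v4 (8-11) vs v5..v6: overlaps none -> 0
v5 (12-18) vs v6: overlaps none -> 0
Total overlapping pairs = 3 + 3 + 0 + 2 + 0 + 0 = 8

8


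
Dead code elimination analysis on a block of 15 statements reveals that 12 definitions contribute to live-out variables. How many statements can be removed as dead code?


Dead code = total statements - live definitions
= 15 - 12 = 3

3


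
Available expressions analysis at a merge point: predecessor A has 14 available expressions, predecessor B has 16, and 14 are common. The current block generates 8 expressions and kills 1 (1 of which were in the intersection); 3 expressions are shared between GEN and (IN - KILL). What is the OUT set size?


IN = intersection of predecessors = 14
IN - KILL = 14 - 1 = 13
|OUT| = |GEN| + |IN - KILL| - |GEN ∩ (IN - KILL)| = 8 + 13 - 3 = 18

18


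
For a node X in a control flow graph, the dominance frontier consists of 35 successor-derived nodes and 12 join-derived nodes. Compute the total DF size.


DF(X) = direct successor contributions + join point contributions
= 35 + 12 = 47

47


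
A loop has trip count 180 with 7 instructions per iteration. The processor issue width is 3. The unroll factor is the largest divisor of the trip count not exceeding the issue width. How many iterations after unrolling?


Largest divisor of 180 <= 3 is 3
New iterations = 180 / 3 = 60

60


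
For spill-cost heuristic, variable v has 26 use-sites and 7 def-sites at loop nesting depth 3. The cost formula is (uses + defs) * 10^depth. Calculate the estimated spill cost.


uses + defs = 26 + 7 = 33
10^3 = 1000
Spill cost = 33 * 1000 = 33000

33000


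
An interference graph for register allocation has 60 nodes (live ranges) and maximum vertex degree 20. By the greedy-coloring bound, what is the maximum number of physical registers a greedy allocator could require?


Greedy coloring never needs more than (max_degree + 1) colors: when coloring a vertex, at most max_degree neighbors are already colored.
Upper bound = 20 + 1 = 21

21


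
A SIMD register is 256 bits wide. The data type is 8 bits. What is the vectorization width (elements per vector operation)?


Width = SIMD bits / data type bits
= 256 / 8 = 32

32


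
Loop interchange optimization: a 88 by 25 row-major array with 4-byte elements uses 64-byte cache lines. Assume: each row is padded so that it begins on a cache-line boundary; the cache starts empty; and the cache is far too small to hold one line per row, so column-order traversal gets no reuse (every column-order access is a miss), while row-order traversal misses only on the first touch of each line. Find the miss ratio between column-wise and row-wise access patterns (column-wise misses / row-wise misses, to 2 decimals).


Each row occupies 25 * 4 = 100 bytes and starts on a line boundary, so it spans ceil(100 / 64) = 2 cache lines.
Row-major traversal misses (one per line touched): 88 * ceil(25 * 4 / 64) = 176
Column-major traversal misses (no reuse, every access misses): 88 * 25 = 2200
Ratio = 2200 / 176 = 12.5

12.5


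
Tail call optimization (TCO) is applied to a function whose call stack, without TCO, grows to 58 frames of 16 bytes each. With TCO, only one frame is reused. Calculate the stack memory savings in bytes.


Without TCO: 58 * 16 = 928 bytes
With TCO: reuse 1 frame = 16 bytes
Savings = 928 - 16 = 912

912


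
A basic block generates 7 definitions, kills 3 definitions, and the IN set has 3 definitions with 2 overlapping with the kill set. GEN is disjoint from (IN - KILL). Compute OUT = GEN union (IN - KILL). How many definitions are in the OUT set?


IN - KILL: 3 - 2 = 1 surviving definitions
OUT = GEN + surviving = 7 + 1 = 8

8


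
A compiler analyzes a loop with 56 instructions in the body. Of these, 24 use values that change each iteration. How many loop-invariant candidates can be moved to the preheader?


Invariant candidates = total - loop-dependent
= 56 - 24 = 32

32


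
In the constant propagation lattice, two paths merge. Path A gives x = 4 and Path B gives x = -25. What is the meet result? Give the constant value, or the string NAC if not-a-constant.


Meet operation: if both paths give the same constant, result is that constant; if they differ, result is NAC (not-a-constant).
Path A: 4, Path B: -25 -> differ
Result: not-a-constant -> NAC

NAC


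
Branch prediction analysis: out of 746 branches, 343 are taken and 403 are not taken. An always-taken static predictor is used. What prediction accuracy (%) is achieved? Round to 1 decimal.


Predictor: always-taken
Correct predictions = 343
Accuracy = 343 / 746 * 100 = 46.0%

46.0


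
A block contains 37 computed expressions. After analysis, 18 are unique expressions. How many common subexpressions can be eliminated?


CSE count = total expressions - unique expressions
= 37 - 18 = 19

19


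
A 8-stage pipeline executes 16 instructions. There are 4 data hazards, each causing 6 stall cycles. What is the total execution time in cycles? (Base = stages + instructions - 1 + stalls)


Base cycles = 8 + 16 - 1 = 23
Total stalls = 4 * 6 = 24
Total = 23 + 24 = 47

47


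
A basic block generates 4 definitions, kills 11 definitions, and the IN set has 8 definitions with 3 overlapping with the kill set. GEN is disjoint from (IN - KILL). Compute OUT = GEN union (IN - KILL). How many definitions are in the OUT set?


IN - KILL: 8 - 3 = 5 surviving definitions
OUT = GEN + surviving = 4 + 5 = 9

9


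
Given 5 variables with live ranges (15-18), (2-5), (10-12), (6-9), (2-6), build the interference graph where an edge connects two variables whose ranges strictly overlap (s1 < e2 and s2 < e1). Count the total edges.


Check all pairs for overlapping intervals.
Two intervals (s1,e1) and (s2,e2) overlap if s1 < e2 and s2 < e1.
v0 (15-18) vs v1..v4: overlaps none -> 0
v1 (2-5) vs v2..v4: overlaps v4 -> 1
v2 (10-12) vs v3..v4: overlaps none -> 0
v3 (6-9) vs v4: overlaps none -> 0
Total overlapping pairs = 0 + 1 + 0 + 0 = 1

1


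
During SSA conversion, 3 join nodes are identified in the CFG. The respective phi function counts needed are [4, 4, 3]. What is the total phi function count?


Total phi functions = sum of phi functions at each join node
= 4 + 4 + 3 = 11

11


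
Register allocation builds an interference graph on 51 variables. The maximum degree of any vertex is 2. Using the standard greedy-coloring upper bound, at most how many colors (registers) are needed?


Greedy coloring never needs more than (max_degree + 1) colors: when coloring a vertex, at most max_degree neighbors are already colored.
Upper bound = 2 + 1 = 3

3


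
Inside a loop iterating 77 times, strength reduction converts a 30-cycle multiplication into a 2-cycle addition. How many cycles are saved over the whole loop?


Per-iteration saving = 30 - 2 = 28
Total saved = 77 * 28 = 2156

2156


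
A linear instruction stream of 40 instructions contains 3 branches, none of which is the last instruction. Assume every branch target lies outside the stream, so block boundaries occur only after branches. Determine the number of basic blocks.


With no in-sequence branch targets, the leaders are the first instruction plus the instruction after each branch.
Number of basic blocks = branches + 1
= 3 + 1 = 4

4


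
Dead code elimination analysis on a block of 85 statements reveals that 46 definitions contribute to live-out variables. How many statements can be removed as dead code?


Dead code = total statements - live definitions
= 85 - 46 = 39

39


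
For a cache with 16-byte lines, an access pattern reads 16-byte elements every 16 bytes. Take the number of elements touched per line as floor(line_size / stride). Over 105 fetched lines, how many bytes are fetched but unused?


Elements per line = floor(16 / 16) = 1
Bytes used per line = 1 * 16 = 16
Wasted per line = 16 - 16 = 0
Total wasted = 0 * 105 = 0

0


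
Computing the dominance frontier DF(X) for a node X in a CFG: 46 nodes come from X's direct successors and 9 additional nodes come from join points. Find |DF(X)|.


DF(X) = direct successor contributions + join point contributions
= 46 + 9 = 55

55


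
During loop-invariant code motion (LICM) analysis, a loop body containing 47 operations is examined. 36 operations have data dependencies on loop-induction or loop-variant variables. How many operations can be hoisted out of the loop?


Invariant candidates = total - loop-dependent
= 47 - 36 = 11

11


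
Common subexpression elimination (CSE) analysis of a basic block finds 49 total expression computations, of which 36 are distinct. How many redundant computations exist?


CSE count = total expressions - unique expressions
= 49 - 36 = 13

13


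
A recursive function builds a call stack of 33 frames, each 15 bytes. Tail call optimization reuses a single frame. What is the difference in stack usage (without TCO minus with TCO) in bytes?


Without TCO: 33 * 15 = 495 bytes
With TCO: reuse 1 frame = 15 bytes
Savings = 495 - 15 = 480

480


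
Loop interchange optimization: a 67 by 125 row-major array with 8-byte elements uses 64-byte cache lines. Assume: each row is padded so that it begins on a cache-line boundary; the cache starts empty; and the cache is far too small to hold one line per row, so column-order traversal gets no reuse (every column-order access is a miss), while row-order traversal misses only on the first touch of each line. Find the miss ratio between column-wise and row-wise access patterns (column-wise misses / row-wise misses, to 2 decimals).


Each row occupies 125 * 8 = 1000 bytes and starts on a line boundary, so it spans ceil(1000 / 64) = 16 cache lines.
Row-major traversal misses (one per line touched): 67 * ceil(125 * 8 / 64) = 1072
Column-major traversal misses (no reuse, every access misses): 67 * 125 = 8375
Ratio = 8375 / 1072 = 7.81

7.81
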